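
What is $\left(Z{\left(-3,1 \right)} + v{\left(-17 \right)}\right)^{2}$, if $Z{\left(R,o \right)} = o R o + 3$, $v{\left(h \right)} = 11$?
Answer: $121$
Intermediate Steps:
$Z{\left(R,o \right)} = 3 + R o^{2}$ ($Z{\left(R,o \right)} = R o o + 3 = R o^{2} + 3 = 3 + R o^{2}$)
$\left(Z{\left(-3,1 \right)} + v{\left(-17 \right)}\right)^{2} = \left(\left(3 - 3 \cdot 1^{2}\right) + 11\right)^{2} = \left(\left(3 - 3\right) + 11\right)^{2} = \left(0 + 11\right)^{2} = 11^{2} = 121$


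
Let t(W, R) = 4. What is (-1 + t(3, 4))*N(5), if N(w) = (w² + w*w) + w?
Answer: 165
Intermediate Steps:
N(w) = w + 2*w² (N(w) = (w² + w²) + w = 2*w² + w = w + 2*w²)
(-1 + t(3, 4))*N(5) = (-1 + 4)*(5*(1 + 2*5)) = 3*(5*(1 + 10)) = 3*(5*11) = 3*55 = 165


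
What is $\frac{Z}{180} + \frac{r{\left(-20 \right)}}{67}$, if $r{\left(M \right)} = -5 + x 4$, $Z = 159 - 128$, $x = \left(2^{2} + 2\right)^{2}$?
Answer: $\frac{27097}{12060} \approx 2.2468$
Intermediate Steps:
$x = 36$ ($x = \left(4 + 2\right)^{2} = 6^{2} = 36$)
$Z = 31$ ($Z = 159 - 128 = 31$)
$r{\left(M \right)} = 139$ ($r{\left(M \right)} = -5 + 36 \cdot 4 = -5 + 144 = 139$)
$\frac{Z}{180} + \frac{r{\left(-20 \right)}}{67} = \frac{31}{180} + \frac{139}{67} = \frac{27097}{12060}$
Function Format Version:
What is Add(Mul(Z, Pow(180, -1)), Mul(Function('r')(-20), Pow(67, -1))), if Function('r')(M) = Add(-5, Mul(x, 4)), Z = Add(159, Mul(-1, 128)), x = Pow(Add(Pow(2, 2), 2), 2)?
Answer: Rational(27097, 12060) ≈ 2.2468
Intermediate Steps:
x = 36 (x = Pow(Add(4, 2), 2) = Pow(6, 2) = 36)
Z = 31 (Z = Add(159, -128) = 31)
Function('r')(M) = 139 (Function('r')(M) = Add(-5, Mul(36, 4)) = Add(-5, 144) = 139)
Add(Mul(Z, Pow(180, -1)), Mul(Function('r')(-20), Pow(67, -1))) = Add(Mul(31, Pow(180, -1)), Mul(139, Pow(67, -1))) = Add(Mul(31, Rational(1, 180)), Mul(139, Rational(1, 67))) = Add(Rational(31, 180), Rational(139, 67)) = Rational(27097, 12060)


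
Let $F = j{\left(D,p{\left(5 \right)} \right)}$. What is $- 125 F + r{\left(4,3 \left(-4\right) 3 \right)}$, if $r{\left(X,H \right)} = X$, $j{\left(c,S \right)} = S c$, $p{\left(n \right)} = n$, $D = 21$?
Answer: $-13121$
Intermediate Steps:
$F = 105$ ($F = 5 \cdot 21 = 105$)
$- 125 F + r{\left(4,3 \left(-4\right) 3 \right)} = \left(-125\right) 105 + 4 = -13125 + 4 = -13121$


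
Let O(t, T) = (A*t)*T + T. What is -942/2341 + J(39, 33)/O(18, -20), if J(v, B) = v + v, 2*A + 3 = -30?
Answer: -2697021/6929360 ≈ -0.38922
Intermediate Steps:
A = -33/2 (A = -3/2 + (1/2)*(-30) = -3/2 - 15 = -33/2 ≈ -16.500)
O(t, T) = T - 33*T*t/2 (O(t, T) = (-33*t/2)*T + T = -33*T*t/2 + T = T - 33*T*t/2)
J(v, B) = 2*v
-942/2341 + J(39, 33)/O(18, -20) = -942/2341 + (2*39)/(((1/2)*(-20)*(2 - 33*18))) = -942*1/2341 + 78/(((1/2)*(-20)*(2 - 594))) = -942/2341 + 78/(((1/2)*(-20)*(-592))) = -942/2341 + 78/5920 = -942/2341 + 78*(1/5920) = -942/2341 + 39/2960 = -2697021/6929360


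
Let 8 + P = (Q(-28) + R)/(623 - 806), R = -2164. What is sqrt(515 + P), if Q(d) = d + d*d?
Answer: sqrt(17236587)/183 ≈ 22.687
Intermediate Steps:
Q(d) = d + d**2
P = -56/183 (P = -8 + (-28*(1 - 28) - 2164)/(623 - 806) = -8 + (-28*(-27) - 2164)/(-183) = -8 + (756 - 2164)*(-1/183) = -8 - 1408*(-1/183) = -8 + 1408/183 = -56/183 ≈ -0.30601)
sqrt(515 + P) = sqrt(515 - 56/183) = sqrt(94189/183) = sqrt(17236587)/183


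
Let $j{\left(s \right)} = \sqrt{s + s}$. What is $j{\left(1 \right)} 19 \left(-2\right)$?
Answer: $- 38 \sqrt{2} \approx -53.74$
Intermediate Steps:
$j{\left(s \right)} = \sqrt{2} \sqrt{s}$ ($j{\left(s \right)} = \sqrt{2 s} = \sqrt{2} \sqrt{s}$)
$j{\left(1 \right)} 19 \left(-2\right) = \sqrt{2} \sqrt{1} \cdot 19 \left(-2\right) = \sqrt{2} \cdot 1 \cdot 19 \left(-2\right) = \sqrt{2} \cdot 19 \left(-2\right) = 19 \sqrt{2} \left(-2\right) = - 38 \sqrt{2}$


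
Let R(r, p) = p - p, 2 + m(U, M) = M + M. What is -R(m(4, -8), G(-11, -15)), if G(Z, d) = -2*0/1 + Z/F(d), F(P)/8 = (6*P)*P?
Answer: 0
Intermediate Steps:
F(P) = 48*P² (F(P) = 8*((6*P)*P) = 8*(6*P²) = 48*P²)
G(Z, d) = Z/(48*d²) (G(Z, d) = -2*0/1 + Z/((48*d²)) = 0*1 + Z*(1/(48*d²)) = 0 + Z/(48*d²) = Z/(48*d²))
m(U, M) = -2 + 2*M (m(U, M) = -2 + (M + M) = -2 + 2*M)
R(r, p) = 0
-R(m(4, -8), G(-11, -15)) = -1*0 = 0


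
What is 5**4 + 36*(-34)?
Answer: -599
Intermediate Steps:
5**4 + 36*(-34) = 625 - 1224 = -599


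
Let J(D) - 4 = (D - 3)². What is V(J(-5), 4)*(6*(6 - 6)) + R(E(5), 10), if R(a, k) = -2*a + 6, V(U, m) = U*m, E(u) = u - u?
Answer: 6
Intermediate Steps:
E(u) = 0
J(D) = 4 + (-3 + D)² (J(D) = 4 + (D - 3)² = 4 + (-3 + D)²)
R(a, k) = 6 - 2*a
V(J(-5), 4)*(6*(6 - 6)) + R(E(5), 10) = ((4 + (-3 - 5)²)*4)*(6*(6 - 6)) + (6 - 2*0) = ((4 + (-8)²)*4)*(6*0) + (6 + 0) = ((4 + 64)*4)*0 + 6 = (68*4)*0 + 6 = 272*0 + 6 = 0 + 6 = 6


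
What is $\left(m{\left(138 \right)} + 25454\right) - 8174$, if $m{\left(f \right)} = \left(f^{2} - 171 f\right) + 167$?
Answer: $12893$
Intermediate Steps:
$m{\left(f \right)} = 167 + f^{2} - 171 f$
$\left(m{\left(138 \right)} + 25454\right) - 8174 = \left(\left(167 + 138^{2} - 23598\right) + 25454\right) - 8174 = \left(\left(167 + 19044 - 23598\right) + 25454\right) - 8174 = \left(-4387 + 25454\right) - 8174 = 21067 - 8174 = 12893$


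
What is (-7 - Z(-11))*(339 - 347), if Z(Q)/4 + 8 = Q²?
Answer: 3672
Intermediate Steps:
Z(Q) = -32 + 4*Q²
(-7 - Z(-11))*(339 - 347) = (-7 - (-32 + 4*(-11)²))*(339 - 347) = (-7 - (-32 + 4*121))*(-8) = (-7 - (-32 + 484))*(-8) = (-7 - 1*452)*(-8) = (-7 - 452)*(-8) = -459*(-8) = 3672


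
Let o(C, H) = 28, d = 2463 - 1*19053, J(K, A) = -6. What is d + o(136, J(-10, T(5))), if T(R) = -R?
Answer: -16562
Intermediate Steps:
d = -16590 (d = 2463 - 19053 = -16590)
d + o(136, J(-10, T(5))) = -16590 + 28 = -16562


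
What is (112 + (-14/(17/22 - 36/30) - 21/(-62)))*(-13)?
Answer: -5496855/2914 ≈ -1886.4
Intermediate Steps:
(112 + (-14/(17/22 - 36/30) - 21/(-62)))*(-13) = (112 + (-14/(17*(1/22) - 36*1/30) - 21*(-1/62)))*(-13) = (112 + (-14/(17/22 - 6/5) + 21/62))*(-13) = (112 + (-14/(-47/110) + 21/62))*(-13) = (112 + (-14*(-110/47) + 21/62))*(-13) = (112 + (1540/47 + 21/62))*(-13) = (112 + 96467/2914)*(-13) = (422835/2914)*(-13) = -5496855/2914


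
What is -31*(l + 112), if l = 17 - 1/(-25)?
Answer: -100006/25 ≈ -4000.2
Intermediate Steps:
l = 426/25 (l = 17 - 1*(-1/25) = 17 + 1/25 = 426/25 ≈ 17.040)
-31*(l + 112) = -31*(426/25 + 112) = -31*3226/25 = -100006/25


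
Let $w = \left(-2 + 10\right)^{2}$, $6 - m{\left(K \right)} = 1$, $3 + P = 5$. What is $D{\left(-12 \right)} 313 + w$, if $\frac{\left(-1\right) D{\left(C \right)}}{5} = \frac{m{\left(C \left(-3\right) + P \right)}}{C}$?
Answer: $\frac{8593}{12} \approx 716.08$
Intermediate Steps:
$P = 2$ ($P = -3 + 5 = 2$)
$m{\left(K \right)} = 5$ ($m{\left(K \right)} = 6 - 1 = 5$)
$w = 64$ ($w = 8^{2} = 64$)
$D{\left(C \right)} = - \frac{25}{C}$ ($D{\left(C \right)} = - 5 \frac{5}{C} = - \frac{25}{C}$)
$D{\left(-12 \right)} 313 + w = - \frac{25}{-12} \cdot 313 + 64 = \left(-25\right) \left(- \frac{1}{12}\right) 313 + 64 = \frac{25}{12} \cdot 313 + 64 = \frac{7825}{12} + 64 = \frac{8593}{12}$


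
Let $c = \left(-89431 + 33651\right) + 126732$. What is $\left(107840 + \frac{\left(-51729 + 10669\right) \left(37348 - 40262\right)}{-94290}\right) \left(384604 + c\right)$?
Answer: $\frac{152589769297552}{3143} \approx 4.8549 \cdot 10^{10}$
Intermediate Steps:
$c = 70952$ ($c = -55780 + 126732 = 70952$)
$\left(107840 + \frac{\left(-51729 + 10669\right) \left(37348 - 40262\right)}{-94290}\right) \left(384604 + c\right) = \left(107840 + \frac{\left(-51729 + 10669\right) \left(37348 - 40262\right)}{-94290}\right) \left(384604 + 70952\right) = \left(107840 + \left(-41060\right) \left(-2914\right) \left(- \frac{1}{94290}\right)\right) 455556 = \left(107840 + 119648840 \left(- \frac{1}{94290}\right)\right) 455556 = \left(107840 - \frac{11964884}{9429}\right) 455556 = \frac{1004858476}{9429} \cdot 455556 = \frac{152589769297552}{3143}$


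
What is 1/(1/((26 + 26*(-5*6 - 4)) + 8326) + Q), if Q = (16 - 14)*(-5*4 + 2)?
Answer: -7468/268847 ≈ -0.027778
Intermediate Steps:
Q = -36 (Q = 2*(-20 + 2) = 2*(-18) = -36)
1/(1/((26 + 26*(-5*6 - 4)) + 8326) + Q) = 1/(1/((26 + 26*(-5*6 - 4)) + 8326) - 36) = 1/(1/((26 + 26*(-30 - 4)) + 8326) - 36) = 1/(1/((26 + 26*(-34)) + 8326) - 36) = 1/(1/((26 - 884) + 8326) - 36) = 1/(1/(-858 + 8326) - 36) = 1/(1/7468 - 36) = 1/(-268847/7468) = -7468/268847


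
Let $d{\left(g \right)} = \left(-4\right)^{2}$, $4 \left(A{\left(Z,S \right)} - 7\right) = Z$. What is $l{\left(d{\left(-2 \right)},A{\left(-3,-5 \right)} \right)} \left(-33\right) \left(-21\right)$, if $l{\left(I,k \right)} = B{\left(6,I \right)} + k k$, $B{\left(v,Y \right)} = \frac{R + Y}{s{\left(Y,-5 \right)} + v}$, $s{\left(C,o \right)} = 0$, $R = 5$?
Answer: $\frac{471933}{16} \approx 29496.0$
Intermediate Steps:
$A{\left(Z,S \right)} = 7 + \frac{Z}{4}$
$d{\left(g \right)} = 16$
$B{\left(v,Y \right)} = \frac{5 + Y}{v}$ ($B{\left(v,Y \right)} = \frac{5 + Y}{0 + v} = \frac{5 + Y}{v}$)
$l{\left(I,k \right)} = \frac{5}{6} + k^{2} + \frac{I}{6}$ ($l{\left(I,k \right)} = \frac{5 + I}{6} + k k = \frac{5 + I}{6} + k^{2} = \left(\frac{5}{6} + \frac{I}{6}\right) + k^{2} = \frac{5}{6} + k^{2} + \frac{I}{6}$)
$l{\left(d{\left(-2 \right)},A{\left(-3,-5 \right)} \right)} \left(-33\right) \left(-21\right) = \left(\frac{5}{6} + \left(7 + \frac{1}{4} \left(-3\right)\right)^{2} + \frac{1}{6} \cdot 16\right) \left(-33\right) \left(-21\right) = \left(\frac{5}{6} + \left(7 - \frac{3}{4}\right)^{2} + \frac{8}{3}\right) \left(-33\right) \left(-21\right) = \left(\frac{5}{6} + \left(\frac{25}{4}\right)^{2} + \frac{8}{3}\right) \left(-33\right) \left(-21\right) = \left(\frac{5}{6} + \frac{625}{16} + \frac{8}{3}\right) \left(-33\right) \left(-21\right) = \frac{681}{16} \left(-33\right) \left(-21\right) = \left(- \frac{22473}{16}\right) \left(-21\right) = \frac{471933}{16}$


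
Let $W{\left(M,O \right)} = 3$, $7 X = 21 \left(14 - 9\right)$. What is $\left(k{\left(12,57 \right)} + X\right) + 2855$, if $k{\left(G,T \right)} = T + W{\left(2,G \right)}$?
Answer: $2930$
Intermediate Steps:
$X = 15$ ($X = \frac{21 \left(14 - 9\right)}{7} = \frac{21 \cdot 5}{7} = \frac{1}{7} \cdot 105 = 15$)
$k{\left(G,T \right)} = 3 + T$ ($k{\left(G,T \right)} = T + 3 = 3 + T$)
$\left(k{\left(12,57 \right)} + X\right) + 2855 = \left(\left(3 + 57\right) + 15\right) + 2855 = \left(60 + 15\right) + 2855 = 75 + 2855 = 2930$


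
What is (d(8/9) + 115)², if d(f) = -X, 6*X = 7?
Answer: 466489/36 ≈ 12958.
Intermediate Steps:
X = 7/6 (X = (⅙)*7 = 7/6 ≈ 1.1667)
d(f) = -7/6 (d(f) = -1*7/6 = -7/6)
(d(8/9) + 115)² = (-7/6 + 115)² = (683/6)² = 466489/36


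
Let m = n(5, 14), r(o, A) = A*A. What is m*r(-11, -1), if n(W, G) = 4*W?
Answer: 20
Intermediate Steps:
r(o, A) = A²
m = 20 (m = 4*5 = 20)
m*r(-11, -1) = 20*(-1)² = 20*1 = 20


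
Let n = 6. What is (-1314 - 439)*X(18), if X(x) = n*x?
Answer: -189324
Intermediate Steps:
X(x) = 6*x
(-1314 - 439)*X(18) = (-1314 - 439)*(6*18) = -1753*108 = -189324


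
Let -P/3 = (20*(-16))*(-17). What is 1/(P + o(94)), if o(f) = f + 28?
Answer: -1/16198 ≈ -6.1736e-5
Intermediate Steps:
P = -16320 (P = -3*20*(-16)*(-17) = -(-960)*(-17) = -3*5440 = -16320)
o(f) = 28 + f
1/(P + o(94)) = 1/(-16320 + (28 + 94)) = 1/(-16320 + 122) = 1/(-16198) = -1/16198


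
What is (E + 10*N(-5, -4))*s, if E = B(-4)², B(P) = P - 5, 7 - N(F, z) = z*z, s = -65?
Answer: 585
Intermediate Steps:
N(F, z) = 7 - z² (N(F, z) = 7 - z*z = 7 - z²)
B(P) = -5 + P
E = 81 (E = (-5 - 4)² = (-9)² = 81)
(E + 10*N(-5, -4))*s = (81 + 10*(7 - 1*(-4)²))*(-65) = (81 + 10*(7 - 1*16))*(-65) = (81 + 10*(7 - 16))*(-65) = (81 + 10*(-9))*(-65) = (81 - 90)*(-65) = -9*(-65) = 585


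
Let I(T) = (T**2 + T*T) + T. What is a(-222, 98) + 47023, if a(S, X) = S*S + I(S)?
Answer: 194653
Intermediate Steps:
I(T) = T + 2*T**2 (I(T) = (T**2 + T**2) + T = 2*T**2 + T = T + 2*T**2)
a(S, X) = S**2 + S*(1 + 2*S) (a(S, X) = S*S + S*(1 + 2*S) = S**2 + S*(1 + 2*S))
a(-222, 98) + 47023 = -222*(1 + 3*(-222)) + 47023 = -222*(1 - 666) + 47023 = -222*(-665) + 47023 = 147630 + 47023 = 194653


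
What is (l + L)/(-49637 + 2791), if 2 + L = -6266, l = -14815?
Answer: 21083/46846 ≈ 0.45005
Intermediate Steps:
L = -6268 (L = -2 - 6266 = -6268)
(l + L)/(-49637 + 2791) = (-14815 - 6268)/(-49637 + 2791) = -21083/(-46846) = -21083*(-1/46846) = 21083/46846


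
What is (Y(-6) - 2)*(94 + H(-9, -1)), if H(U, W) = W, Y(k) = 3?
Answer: 93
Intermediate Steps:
(Y(-6) - 2)*(94 + H(-9, -1)) = (3 - 2)*(94 - 1) = 1*93 = 93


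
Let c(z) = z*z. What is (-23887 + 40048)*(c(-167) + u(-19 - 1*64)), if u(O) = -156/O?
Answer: 37411793823/83 ≈ 4.5074e+8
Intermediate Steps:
c(z) = z**2
(-23887 + 40048)*(c(-167) + u(-19 - 1*64)) = (-23887 + 40048)*((-167)**2 - 156/(-19 - 1*64)) = 16161*(27889 - 156/(-19 - 64)) = 16161*(27889 - 156/(-83)) = 16161*(27889 - 156*(-1/83)) = 16161*(27889 + 156/83) = 16161*(2314943/83) = 37411793823/83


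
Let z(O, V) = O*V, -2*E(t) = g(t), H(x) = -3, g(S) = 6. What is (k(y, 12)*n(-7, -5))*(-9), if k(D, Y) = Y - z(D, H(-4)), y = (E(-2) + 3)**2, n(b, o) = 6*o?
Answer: 3240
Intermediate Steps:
E(t) = -3 (E(t) = -1/2*6 = -3)
y = 0 (y = (-3 + 3)**2 = 0**2 = 0)
k(D, Y) = Y + 3*D (k(D, Y) = Y - D*(-3) = Y - (-3)*D = Y + 3*D)
(k(y, 12)*n(-7, -5))*(-9) = ((12 + 3*0)*(6*(-5)))*(-9) = ((12 + 0)*(-30))*(-9) = (12*(-30))*(-9) = -360*(-9) = 3240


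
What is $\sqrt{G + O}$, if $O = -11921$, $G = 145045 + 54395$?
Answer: $\sqrt{187519} \approx 433.03$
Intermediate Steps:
$G = 199440$
$\sqrt{G + O} = \sqrt{199440 - 11921} = \sqrt{187519}$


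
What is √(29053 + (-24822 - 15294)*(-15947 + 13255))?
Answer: 5*√4320853 ≈ 10393.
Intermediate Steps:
√(29053 + (-24822 - 15294)*(-15947 + 13255)) = √(29053 - 40116*(-2692)) = √(29053 + 107992272) = √108021325 = 5*√4320853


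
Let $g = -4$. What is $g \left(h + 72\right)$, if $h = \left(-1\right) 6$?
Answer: $-264$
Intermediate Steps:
$h = -6$
$g \left(h + 72\right) = - 4 \left(-6 + 72\right) = \left(-4\right) 66 = -264$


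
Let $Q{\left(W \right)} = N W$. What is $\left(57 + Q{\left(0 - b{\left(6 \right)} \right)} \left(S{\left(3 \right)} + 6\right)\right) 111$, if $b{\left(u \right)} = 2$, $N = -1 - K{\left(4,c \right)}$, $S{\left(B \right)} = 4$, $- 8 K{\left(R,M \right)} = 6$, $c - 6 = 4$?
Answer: $6882$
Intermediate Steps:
$c = 10$ ($c = 6 + 4 = 10$)
$K{\left(R,M \right)} = - \frac{3}{4}$ ($K{\left(R,M \right)} = \left(- \frac{1}{8}\right) 6 = - \frac{3}{4}$)
$N = - \frac{1}{4}$ ($N = -1 - - \frac{3}{4} = -1 + \frac{3}{4} = - \frac{1}{4} \approx -0.25$)
$Q{\left(W \right)} = - \frac{W}{4}$
$\left(57 + Q{\left(0 - b{\left(6 \right)} \right)} \left(S{\left(3 \right)} + 6\right)\right) 111 = \left(57 + - \frac{0 - 2}{4} \left(4 + 6\right)\right) 111 = \left(57 + - \frac{0 - 2}{4} \cdot 10\right) 111 = \left(57 + \left(- \frac{1}{4}\right) \left(-2\right) 10\right) 111 = \left(57 + \frac{1}{2} \cdot 10\right) 111 = \left(57 + 5\right) 111 = 62 \cdot 111 = 6882$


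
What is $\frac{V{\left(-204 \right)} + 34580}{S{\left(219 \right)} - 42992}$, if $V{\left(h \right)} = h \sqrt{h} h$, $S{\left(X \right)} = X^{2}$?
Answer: $\frac{34580}{4969} + \frac{83232 i \sqrt{51}}{4969} \approx 6.9591 + 119.62 i$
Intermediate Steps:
$V{\left(h \right)} = h^{\frac{5}{2}}$ ($V{\left(h \right)} = h^{\frac{3}{2}} h = h^{\frac{5}{2}}$)
$\frac{V{\left(-204 \right)} + 34580}{S{\left(219 \right)} - 42992} = \frac{\left(-204\right)^{\frac{5}{2}} + 34580}{219^{2} - 42992} = \frac{83232 i \sqrt{51} + 34580}{47961 - 42992} = \frac{34580 + 83232 i \sqrt{51}}{4969} = \left(34580 + 83232 i \sqrt{51}\right) \frac{1}{4969} = \frac{34580}{4969} + \frac{83232 i \sqrt{51}}{4969}$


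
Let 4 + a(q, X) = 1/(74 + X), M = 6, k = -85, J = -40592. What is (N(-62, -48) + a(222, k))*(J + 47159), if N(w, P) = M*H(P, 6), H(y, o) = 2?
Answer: 51939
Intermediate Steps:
a(q, X) = -4 + 1/(74 + X)
N(w, P) = 12 (N(w, P) = 6*2 = 12)
(N(-62, -48) + a(222, k))*(J + 47159) = (12 + (-295 - 4*(-85))/(74 - 85))*(-40592 + 47159) = (12 + (-295 + 340)/(-11))*6567 = (12 - 1/11*45)*6567 = (12 - 45/11)*6567 = (87/11)*6567 = 51939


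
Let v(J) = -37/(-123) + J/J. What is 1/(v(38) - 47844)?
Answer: -123/5884652 ≈ -2.0902e-5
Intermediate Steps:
v(J) = 160/123 (v(J) = -37*(-1/123) + 1 = 37/123 + 1 = 160/123)
1/(v(38) - 47844) = 1/(160/123 - 47844) = 1/(-5884652/123) = -123/5884652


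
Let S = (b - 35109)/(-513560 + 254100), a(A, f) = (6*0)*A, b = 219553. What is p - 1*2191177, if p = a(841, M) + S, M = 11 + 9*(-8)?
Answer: -142130742216/64865 ≈ -2.1912e+6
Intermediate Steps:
M = -61 (M = 11 - 72 = -61)
a(A, f) = 0 (a(A, f) = 0*A = 0)
S = -46111/64865 (S = (219553 - 35109)/(-513560 + 254100) = 184444/(-259460) = 184444*(-1/259460) = -46111/64865 ≈ -0.71088)
p = -46111/64865 (p = 0 - 46111/64865 = -46111/64865 ≈ -0.71088)
p - 1*2191177 = -46111/64865 - 1*2191177 = -46111/64865 - 2191177 = -142130742216/64865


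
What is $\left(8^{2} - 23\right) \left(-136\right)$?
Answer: $-5576$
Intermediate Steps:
$\left(8^{2} - 23\right) \left(-136\right) = \left(64 - 23\right) \left(-136\right) = 41 \left(-136\right) = -5576$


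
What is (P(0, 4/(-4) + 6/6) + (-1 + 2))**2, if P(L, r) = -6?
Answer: 25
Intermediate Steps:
(P(0, 4/(-4) + 6/6) + (-1 + 2))**2 = (-6 + (-1 + 2))**2 = (-6 + 1)**2 = (-5)**2 = 25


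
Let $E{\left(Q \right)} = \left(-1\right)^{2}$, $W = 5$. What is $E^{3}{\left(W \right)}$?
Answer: $1$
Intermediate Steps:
$E{\left(Q \right)} = 1$
$E^{3}{\left(W \right)} = 1^{3} = 1$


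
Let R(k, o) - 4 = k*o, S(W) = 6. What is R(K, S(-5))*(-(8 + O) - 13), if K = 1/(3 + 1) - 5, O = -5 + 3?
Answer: 931/2 ≈ 465.50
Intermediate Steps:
O = -2
K = -19/4 (K = 1/4 - 5 = -19/4 ≈ -4.7500)
R(k, o) = 4 + k*o
R(K, S(-5))*(-(8 + O) - 13) = (4 - 19/4*6)*(-(8 - 2) - 13) = (4 - 57/2)*(-1*6 - 13) = -49*(-6 - 13)/2 = -49/2*(-19) = 931/2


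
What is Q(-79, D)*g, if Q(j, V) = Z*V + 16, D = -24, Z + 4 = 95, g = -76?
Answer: 164768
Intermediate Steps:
Z = 91 (Z = -4 + 95 = 91)
Q(j, V) = 16 + 91*V (Q(j, V) = 91*V + 16 = 16 + 91*V)
Q(-79, D)*g = (16 + 91*(-24))*(-76) = (16 - 2184)*(-76) = -2168*(-76) = 164768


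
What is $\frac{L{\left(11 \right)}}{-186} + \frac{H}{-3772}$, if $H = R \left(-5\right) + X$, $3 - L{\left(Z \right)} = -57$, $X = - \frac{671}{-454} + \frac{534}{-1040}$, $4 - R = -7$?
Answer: $- \frac{4254739981}{13802653280} \approx -0.30826$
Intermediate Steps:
$R = 11$ ($R = 4 - -7 = 4 + 7 = 11$)
$X = \frac{113851}{118040}$ ($X = \left(-671\right) \left(- \frac{1}{454}\right) + 534 \left(- \frac{1}{1040}\right) = \frac{671}{454} - \frac{267}{520} = \frac{113851}{118040} \approx 0.96451$)
$L{\left(Z \right)} = 60$ ($L{\left(Z \right)} = 3 - -57 = 3 + 57 = 60$)
$H = - \frac{6378349}{118040}$ ($H = 11 \left(-5\right) + \frac{113851}{118040} = -55 + \frac{113851}{118040} = - \frac{6378349}{118040} \approx -54.035$)
$\frac{L{\left(11 \right)}}{-186} + \frac{H}{-3772} = \frac{60}{-186} - \frac{6378349}{118040 \left(-3772\right)} = 60 \left(- \frac{1}{186}\right) - - \frac{6378349}{445246880} = - \frac{10}{31} + \frac{6378349}{445246880} = - \frac{4254739981}{13802653280}$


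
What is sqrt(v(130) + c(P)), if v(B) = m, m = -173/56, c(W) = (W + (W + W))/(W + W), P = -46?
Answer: I*sqrt(1246)/28 ≈ 1.2607*I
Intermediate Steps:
c(W) = 3/2 (c(W) = (W + 2*W)/((2*W)) = (3*W)*(1/(2*W)) = 3/2)
m = -173/56 (m = -173*1/56 = -173/56 ≈ -3.0893)
v(B) = -173/56
sqrt(v(130) + c(P)) = sqrt(-173/56 + 3/2) = sqrt(-89/56) = I*sqrt(1246)/28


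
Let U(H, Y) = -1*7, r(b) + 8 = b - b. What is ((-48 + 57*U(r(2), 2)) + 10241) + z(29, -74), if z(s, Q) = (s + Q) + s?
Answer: 9778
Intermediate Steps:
r(b) = -8 (r(b) = -8 + (b - b) = -8 + 0 = -8)
z(s, Q) = Q + 2*s (z(s, Q) = (Q + s) + s = Q + 2*s)
U(H, Y) = -7
((-48 + 57*U(r(2), 2)) + 10241) + z(29, -74) = ((-48 + 57*(-7)) + 10241) + (-74 + 2*29) = ((-48 - 399) + 10241) + (-74 + 58) = (-447 + 10241) - 16 = 9794 - 16 = 9778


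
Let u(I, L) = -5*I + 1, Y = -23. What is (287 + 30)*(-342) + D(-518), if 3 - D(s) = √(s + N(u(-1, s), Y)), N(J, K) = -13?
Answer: -108411 - 3*I*√59 ≈ -1.0841e+5 - 23.043*I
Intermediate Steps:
u(I, L) = 1 - 5*I
D(s) = 3 - √(-13 + s) (D(s) = 3 - √(s - 13) = 3 - √(-13 + s))
(287 + 30)*(-342) + D(-518) = (287 + 30)*(-342) + (3 - √(-13 - 518)) = 317*(-342) + (3 - √(-531)) = -108414 + (3 - 3*I*√59) = -108411 - 3*I*√59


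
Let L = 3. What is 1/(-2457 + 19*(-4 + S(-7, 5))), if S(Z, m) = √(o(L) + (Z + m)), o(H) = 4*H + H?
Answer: -2533/6411396 - 19*√13/6411396 ≈ -0.00040576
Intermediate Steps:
o(H) = 5*H
S(Z, m) = √(15 + Z + m) (S(Z, m) = √(5*3 + (Z + m)) = √(15 + (Z + m)) = √(15 + Z + m))
1/(-2457 + 19*(-4 + S(-7, 5))) = 1/(-2457 + 19*(-4 + √(15 - 7 + 5))) = 1/(-2457 + 19*(-4 + √13)) = 1/(-2457 + (-76 + 19*√13)) = 1/(-2533 + 19*√13)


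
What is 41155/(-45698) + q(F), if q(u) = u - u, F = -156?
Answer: -41155/45698 ≈ -0.90059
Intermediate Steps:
q(u) = 0
41155/(-45698) + q(F) = 41155/(-45698) + 0 = 41155*(-1/45698) + 0 = -41155/45698 + 0 = -41155/45698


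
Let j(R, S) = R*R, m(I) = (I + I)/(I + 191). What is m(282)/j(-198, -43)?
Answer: 47/1545291 ≈ 3.0415e-5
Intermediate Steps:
m(I) = 2*I/(191 + I) (m(I) = (2*I)/(191 + I) = 2*I/(191 + I))
j(R, S) = R²
m(282)/j(-198, -43) = (2*282/(191 + 282))/((-198)²) = (2*282/473)/39204 = (2*282*(1/473))*(1/39204) = (564/473)*(1/39204) = 47/1545291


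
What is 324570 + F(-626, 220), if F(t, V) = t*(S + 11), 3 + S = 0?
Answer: 319562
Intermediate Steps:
S = -3 (S = -3 + 0 = -3)
F(t, V) = 8*t (F(t, V) = t*(-3 + 11) = t*8 = 8*t)
324570 + F(-626, 220) = 324570 + 8*(-626) = 324570 - 5008 = 319562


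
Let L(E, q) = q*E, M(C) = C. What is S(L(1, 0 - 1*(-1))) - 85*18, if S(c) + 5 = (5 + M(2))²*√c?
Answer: -1486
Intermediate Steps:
L(E, q) = E*q
S(c) = -5 + 49*√c (S(c) = -5 + (5 + 2)²*√c = -5 + 7²*√c = -5 + 49*√c)
S(L(1, 0 - 1*(-1))) - 85*18 = (-5 + 49*√(1*(0 - 1*(-1)))) - 85*18 = (-5 + 49*√(1*(0 + 1))) - 1530 = (-5 + 49*√(1*1)) - 1530 = (-5 + 49*√1) - 1530 = (-5 + 49*1) - 1530 = (-5 + 49) - 1530 = 44 - 1530 = -1486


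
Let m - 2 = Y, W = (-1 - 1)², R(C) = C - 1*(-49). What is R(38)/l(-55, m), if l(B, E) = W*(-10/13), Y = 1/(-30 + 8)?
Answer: -1131/40 ≈ -28.275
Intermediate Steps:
R(C) = 49 + C (R(C) = C + 49 = 49 + C)
W = 4 (W = (-2)² = 4)
Y = -1/22 (Y = 1/(-22) = -1/22 ≈ -0.045455)
m = 43/22 (m = 2 - 1/22 = 43/22 ≈ 1.9545)
l(B, E) = -40/13 (l(B, E) = 4*(-10/13) = -40/13)
R(38)/l(-55, m) = (49 + 38)/(-40/13) = 87*(-13/40) = -1131/40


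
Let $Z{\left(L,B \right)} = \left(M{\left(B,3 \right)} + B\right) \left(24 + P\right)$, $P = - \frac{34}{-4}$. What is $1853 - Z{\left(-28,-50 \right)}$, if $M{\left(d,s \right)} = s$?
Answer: $\frac{6761}{2} \approx 3380.5$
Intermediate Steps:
$P = \frac{17}{2}$ ($P = \left(-34\right) \left(- \frac{1}{4}\right) = \frac{17}{2} \approx 8.5$)
$Z{\left(L,B \right)} = \frac{195}{2} + \frac{65 B}{2}$ ($Z{\left(L,B \right)} = \left(3 + B\right) \left(24 + \frac{17}{2}\right) = \left(3 + B\right) \frac{65}{2} = \frac{195}{2} + \frac{65 B}{2}$)
$1853 - Z{\left(-28,-50 \right)} = 1853 - \left(\frac{195}{2} + \frac{65}{2} \left(-50\right)\right) = 1853 - \left(\frac{195}{2} - 1625\right) = 1853 - - \frac{3055}{2} = 1853 + \frac{3055}{2} = \frac{6761}{2}$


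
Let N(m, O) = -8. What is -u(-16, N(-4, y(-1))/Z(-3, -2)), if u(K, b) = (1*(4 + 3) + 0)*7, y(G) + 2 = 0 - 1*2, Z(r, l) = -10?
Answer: -49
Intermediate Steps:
y(G) = -4 (y(G) = -2 + (0 - 1*2) = -2 + (0 - 2) = -2 - 2 = -4)
u(K, b) = 49 (u(K, b) = (1*7 + 0)*7 = (7 + 0)*7 = 7*7 = 49)
-u(-16, N(-4, y(-1))/Z(-3, -2)) = -1*49 = -49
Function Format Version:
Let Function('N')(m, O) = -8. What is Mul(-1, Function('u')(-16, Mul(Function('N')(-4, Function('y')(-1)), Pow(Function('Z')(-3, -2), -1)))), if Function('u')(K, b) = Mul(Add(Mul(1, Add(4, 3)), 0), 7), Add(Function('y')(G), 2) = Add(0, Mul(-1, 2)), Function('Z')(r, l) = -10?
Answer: -49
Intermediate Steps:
Function('y')(G) = -4 (Function('y')(G) = Add(-2, Add(0, Mul(-1, 2))) = Add(-2, Add(0, -2)) = Add(-2, -2) = -4)
Function('u')(K, b) = 49 (Function('u')(K, b) = Mul(Add(Mul(1, 7), 0), 7) = Mul(Add(7, 0), 7) = Mul(7, 7) = 49)
Mul(-1, Function('u')(-16, Mul(Function('N')(-4, Function('y')(-1)), Pow(Function('Z')(-3, -2), -1)))) = Mul(-1, 49) = -49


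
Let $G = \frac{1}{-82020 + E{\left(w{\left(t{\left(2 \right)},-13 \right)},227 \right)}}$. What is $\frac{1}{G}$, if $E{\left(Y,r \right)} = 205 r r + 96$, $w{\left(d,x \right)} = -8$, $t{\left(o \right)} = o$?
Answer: $10481521$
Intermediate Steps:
$E{\left(Y,r \right)} = 96 + 205 r^{2}$ ($E{\left(Y,r \right)} = 205 r^{2} + 96 = 96 + 205 r^{2}$)
$G = \frac{1}{10481521}$ ($G = \frac{1}{-82020 + \left(96 + 205 \cdot 227^{2}\right)} = \frac{1}{-82020 + \left(96 + 205 \cdot 51529\right)} = \frac{1}{-82020 + \left(96 + 10563445\right)} = \frac{1}{-82020 + 10563541} = \frac{1}{10481521} \approx 9.5406 \cdot 10^{-8}$)
$\frac{1}{G} = \frac{1}{\frac{1}{10481521}} = 10481521$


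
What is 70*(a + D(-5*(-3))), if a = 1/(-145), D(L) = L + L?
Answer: 60886/29 ≈ 2099.5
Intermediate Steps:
D(L) = 2*L
a = -1/145 ≈ -0.0068966
70*(a + D(-5*(-3))) = 70*(-1/145 + 2*(-5*(-3))) = 70*(-1/145 + 2*15) = 70*(-1/145 + 30) = 70*(4349/145) = 60886/29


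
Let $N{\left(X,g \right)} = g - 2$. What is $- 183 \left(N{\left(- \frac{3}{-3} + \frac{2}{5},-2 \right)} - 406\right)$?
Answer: $75030$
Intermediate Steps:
$N{\left(X,g \right)} = -2 + g$
$- 183 \left(N{\left(- \frac{3}{-3} + \frac{2}{5},-2 \right)} - 406\right) = - 183 \left(\left(-2 - 2\right) - 406\right) = - 183 \left(-4 - 406\right) = \left(-183\right) \left(-410\right) = 75030$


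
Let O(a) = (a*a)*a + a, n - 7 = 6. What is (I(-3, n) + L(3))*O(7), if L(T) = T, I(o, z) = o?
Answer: 0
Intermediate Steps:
n = 13 (n = 7 + 6 = 13)
O(a) = a + a³ (O(a) = a²*a + a = a³ + a = a + a³)
(I(-3, n) + L(3))*O(7) = (-3 + 3)*(7 + 7³) = 0*(7 + 343) = 0*350 = 0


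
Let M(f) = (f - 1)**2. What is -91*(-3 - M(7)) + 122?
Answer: 3671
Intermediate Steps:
M(f) = (-1 + f)**2
-91*(-3 - M(7)) + 122 = -91*(-3 - (-1 + 7)**2) + 122 = -91*(-3 - 1*6**2) + 122 = -91*(-3 - 1*36) + 122 = -91*(-3 - 36) + 122 = -91*(-39) + 122 = 3549 + 122 = 3671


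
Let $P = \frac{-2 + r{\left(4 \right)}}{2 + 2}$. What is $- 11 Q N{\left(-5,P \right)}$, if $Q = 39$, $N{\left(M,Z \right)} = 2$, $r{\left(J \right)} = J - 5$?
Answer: $-858$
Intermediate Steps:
$r{\left(J \right)} = -5 + J$
$P = - \frac{3}{4}$ ($P = \frac{-2 + \left(-5 + 4\right)}{2 + 2} = \frac{-2 - 1}{4} = \left(-3\right) \frac{1}{4} = - \frac{3}{4} \approx -0.75$)
$- 11 Q N{\left(-5,P \right)} = \left(-11\right) 39 \cdot 2 = \left(-429\right) 2 = -858$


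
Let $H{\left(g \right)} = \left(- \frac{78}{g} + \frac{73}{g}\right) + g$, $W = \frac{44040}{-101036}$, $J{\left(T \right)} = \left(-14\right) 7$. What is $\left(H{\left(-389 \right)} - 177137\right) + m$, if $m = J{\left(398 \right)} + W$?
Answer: $- \frac{1745293352219}{9825751} \approx -1.7762 \cdot 10^{5}$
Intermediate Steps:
$J{\left(T \right)} = -98$
$W = - \frac{11010}{25259}$ ($W = 44040 \left(- \frac{1}{101036}\right) = - \frac{11010}{25259} \approx -0.43588$)
$m = - \frac{2486392}{25259}$ ($m = -98 - \frac{11010}{25259} = - \frac{2486392}{25259} \approx -98.436$)
$H{\left(g \right)} = g - \frac{5}{g}$ ($H{\left(g \right)} = - \frac{5}{g} + g = g - \frac{5}{g}$)
$\left(H{\left(-389 \right)} - 177137\right) + m = \left(\left(-389 - \frac{5}{-389}\right) - 177137\right) - \frac{2486392}{25259} = \left(\left(-389 - - \frac{5}{389}\right) - 177137\right) - \frac{2486392}{25259} = \left(\left(-389 + \frac{5}{389}\right) - 177137\right) - \frac{2486392}{25259} = \left(- \frac{151316}{389} - 177137\right) - \frac{2486392}{25259} = - \frac{69057609}{389} - \frac{2486392}{25259} = - \frac{1745293352219}{9825751}$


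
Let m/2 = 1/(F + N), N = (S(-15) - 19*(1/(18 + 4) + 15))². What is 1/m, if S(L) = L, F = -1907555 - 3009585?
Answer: -2336084599/968 ≈ -2.4133e+6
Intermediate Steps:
F = -4917140
N = 43811161/484 (N = (-15 - 19*(1/(18 + 4) + 15))² = (-15 - 19*(1/22 + 15))² = (-15 - 19*331/22)² = (-15 - 6289/22)² = (-6619/22)² = 43811161/484 ≈ 90519.)
m = -968/2336084599 (m = 2/(-4917140 + 43811161/484) = 2/(-2336084599/484) = 2*(-484/2336084599) = -968/2336084599 ≈ -4.1437e-7)
1/m = 1/(-968/2336084599) = -2336084599/968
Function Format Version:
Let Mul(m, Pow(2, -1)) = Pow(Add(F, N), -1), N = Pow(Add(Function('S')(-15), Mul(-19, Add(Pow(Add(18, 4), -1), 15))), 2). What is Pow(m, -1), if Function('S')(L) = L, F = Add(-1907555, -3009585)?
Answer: Rational(-2336084599, 968) ≈ -2.4133e+6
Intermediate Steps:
F = -4917140
N = Rational(43811161, 484) (N = Pow(Add(-15, Mul(-19, Add(Pow(Add(18, 4), -1), 15))), 2) = Pow(Add(-15, Mul(-19, Add(Pow(22, -1), 15))), 2) = Pow(Add(-15, Mul(-19, Add(Rational(1, 22), 15))), 2) = Pow(Add(-15, Mul(-19, Rational(331, 22))), 2) = Pow(Add(-15, Rational(-6289, 22)), 2) = Pow(Rational(-6619, 22), 2) = Rational(43811161, 484) ≈ 90519.)
m = Rational(-968, 2336084599) (m = Mul(2, Pow(Add(-4917140, Rational(43811161, 484)), -1)) = Mul(2, Pow(Rational(-2336084599, 484), -1)) = Mul(2, Rational(-484, 2336084599)) = Rational(-968, 2336084599) ≈ -4.1437e-7)
Pow(m, -1) = Pow(Rational(-968, 2336084599), -1) = Rational(-2336084599, 968)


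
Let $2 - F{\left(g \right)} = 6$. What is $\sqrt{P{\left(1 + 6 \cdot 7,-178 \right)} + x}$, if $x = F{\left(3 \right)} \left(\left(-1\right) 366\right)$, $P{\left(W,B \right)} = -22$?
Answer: $\sqrt{1442} \approx 37.974$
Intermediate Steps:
$F{\left(g \right)} = -4$ ($F{\left(g \right)} = 2 - 6 = -4$)
$x = 1464$ ($x = - 4 \left(\left(-1\right) 366\right) = \left(-4\right) \left(-366\right) = 1464$)
$\sqrt{P{\left(1 + 6 \cdot 7,-178 \right)} + x} = \sqrt{-22 + 1464} = \sqrt{1442}$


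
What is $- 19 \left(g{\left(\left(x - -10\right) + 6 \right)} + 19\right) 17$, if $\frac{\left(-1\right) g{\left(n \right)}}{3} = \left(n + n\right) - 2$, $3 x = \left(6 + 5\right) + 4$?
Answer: $32623$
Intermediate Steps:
$x = 5$ ($x = \frac{\left(6 + 5\right) + 4}{3} = \frac{11 + 4}{3} = \frac{1}{3} \cdot 15 = 5$)
$g{\left(n \right)} = 6 - 6 n$ ($g{\left(n \right)} = - 3 \left(\left(n + n\right) - 2\right) = - 3 \left(2 n - 2\right) = - 3 \left(-2 + 2 n\right) = 6 - 6 n$)
$- 19 \left(g{\left(\left(x - -10\right) + 6 \right)} + 19\right) 17 = - 19 \left(\left(6 - 6 \left(\left(5 - -10\right) + 6\right)\right) + 19\right) 17 = - 19 \left(\left(6 - 6 \left(\left(5 + 10\right) + 6\right)\right) + 19\right) 17 = - 19 \left(\left(6 - 6 \left(15 + 6\right)\right) + 19\right) 17 = - 19 \left(\left(6 - 126\right) + 19\right) 17 = - 19 \left(-120 + 19\right) 17 = \left(-19\right) \left(-101\right) 17 = 1919 \cdot 17 = 32623$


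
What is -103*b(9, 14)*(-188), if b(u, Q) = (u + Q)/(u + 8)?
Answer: 445372/17 ≈ 26198.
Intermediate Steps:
b(u, Q) = (Q + u)/(8 + u)
-103*b(9, 14)*(-188) = -103*(14 + 9)/(8 + 9)*(-188) = -103*23/17*(-188) = -2369/17*(-188) = 445372/17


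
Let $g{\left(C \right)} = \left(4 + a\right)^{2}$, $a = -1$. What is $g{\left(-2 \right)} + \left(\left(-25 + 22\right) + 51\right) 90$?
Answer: $4329$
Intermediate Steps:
$g{\left(C \right)} = 9$ ($g{\left(C \right)} = \left(4 - 1\right)^{2} = 3^{2} = 9$)
$g{\left(-2 \right)} + \left(\left(-25 + 22\right) + 51\right) 90 = 9 + \left(\left(-25 + 22\right) + 51\right) 90 = 9 + \left(-3 + 51\right) 90 = 9 + 48 \cdot 90 = 9 + 4320 = 4329$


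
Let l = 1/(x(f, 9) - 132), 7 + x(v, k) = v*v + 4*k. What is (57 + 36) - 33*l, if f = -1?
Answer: 3173/34 ≈ 93.323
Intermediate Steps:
x(v, k) = -7 + v**2 + 4*k (x(v, k) = -7 + (v*v + 4*k) = -7 + (v**2 + 4*k) = -7 + v**2 + 4*k)
l = -1/102 (l = 1/((-7 + (-1)**2 + 4*9) - 132) = 1/((-7 + 1 + 36) - 132) = 1/(30 - 132) = 1/(-102) = -1/102 ≈ -0.0098039)
(57 + 36) - 33*l = (57 + 36) - 33*(-1/102) = 93 + 11/34 = 3173/34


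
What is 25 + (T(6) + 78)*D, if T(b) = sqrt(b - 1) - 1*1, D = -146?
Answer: -11217 - 146*sqrt(5) ≈ -11543.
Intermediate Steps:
T(b) = -1 + sqrt(-1 + b) (T(b) = sqrt(-1 + b) - 1 = -1 + sqrt(-1 + b))
25 + (T(6) + 78)*D = 25 + ((-1 + sqrt(-1 + 6)) + 78)*(-146) = 25 + ((-1 + sqrt(5)) + 78)*(-146) = 25 + (77 + sqrt(5))*(-146) = 25 + (-11242 - 146*sqrt(5)) = -11217 - 146*sqrt(5)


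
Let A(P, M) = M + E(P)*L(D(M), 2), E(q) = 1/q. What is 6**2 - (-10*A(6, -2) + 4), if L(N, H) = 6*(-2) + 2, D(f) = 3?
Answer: -14/3 ≈ -4.6667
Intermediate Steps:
L(N, H) = -10 (L(N, H) = -12 + 2 = -10)
E(q) = 1/q
A(P, M) = M - 10/P
6**2 - (-10*A(6, -2) + 4) = 6**2 - (-10*(-2 - 10/6) + 4) = 36 - (-10*(-2 - 10*1/6) + 4) = 36 - (-10*(-2 - 5/3) + 4) = 36 - (-10*(-11/3) + 4) = 36 - (110/3 + 4) = 36 - 1*122/3 = 36 - 122/3 = -14/3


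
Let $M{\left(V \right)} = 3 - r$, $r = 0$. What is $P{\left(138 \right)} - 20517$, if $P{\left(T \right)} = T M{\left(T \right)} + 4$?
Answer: $-20099$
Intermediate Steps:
$M{\left(V \right)} = 3$ ($M{\left(V \right)} = 3 - 0 = 3 + 0 = 3$)
$P{\left(T \right)} = 4 + 3 T$ ($P{\left(T \right)} = T 3 + 4 = 3 T + 4 = 4 + 3 T$)
$P{\left(138 \right)} - 20517 = \left(4 + 3 \cdot 138\right) - 20517 = \left(4 + 414\right) - 20517 = 418 - 20517 = -20099$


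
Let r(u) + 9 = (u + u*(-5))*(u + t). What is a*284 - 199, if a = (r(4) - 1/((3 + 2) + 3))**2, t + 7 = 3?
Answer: 375175/16 ≈ 23448.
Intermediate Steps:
t = -4 (t = -7 + 3 = -4)
r(u) = -9 - 4*u*(-4 + u) (r(u) = -9 + (u + u*(-5))*(u - 4) = -9 + (u - 5*u)*(-4 + u) = -9 + (-4*u)*(-4 + u) = -9 - 4*u*(-4 + u))
a = 5329/64 (a = ((-9 - 4*4**2 + 16*4) - 1/((3 + 2) + 3))**2 = ((-9 - 4*16 + 64) - 1/(5 + 3))**2 = ((-9 - 64 + 64) - 1/8)**2 = (-9 - 1*1/8)**2 = (-9 - 1/8)**2 = (-73/8)**2 = 5329/64 ≈ 83.266)
a*284 - 199 = (5329/64)*284 - 199 = 378359/16 - 199 = 375175/16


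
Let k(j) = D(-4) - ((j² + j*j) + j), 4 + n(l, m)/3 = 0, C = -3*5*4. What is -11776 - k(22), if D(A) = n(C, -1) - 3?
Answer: -10771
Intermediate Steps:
C = -60 (C = -15*4 = -60)
n(l, m) = -12 (n(l, m) = -12 + 3*0 = -12 + 0 = -12)
D(A) = -15 (D(A) = -12 - 3 = -15)
k(j) = -15 - j - 2*j² (k(j) = -15 - ((j² + j*j) + j) = -15 - ((j² + j²) + j) = -15 - (2*j² + j) = -15 - (j + 2*j²) = -15 + (-j - 2*j²) = -15 - j - 2*j²)
-11776 - k(22) = -11776 - (-15 - 1*22 - 2*22²) = -11776 - (-15 - 22 - 2*484) = -11776 - (-15 - 22 - 968) = -11776 - 1*(-1005) = -11776 + 1005 = -10771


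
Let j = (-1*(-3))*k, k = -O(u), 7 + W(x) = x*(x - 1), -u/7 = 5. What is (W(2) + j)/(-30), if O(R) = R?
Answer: -10/3 ≈ -3.3333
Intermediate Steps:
u = -35 (u = -7*5 = -35)
W(x) = -7 + x*(-1 + x) (W(x) = -7 + x*(x - 1) = -7 + x*(-1 + x))
k = 35 (k = -1*(-35) = 35)
j = 105 (j = -1*(-3)*35 = 3*35 = 105)
(W(2) + j)/(-30) = ((-7 + 2² - 1*2) + 105)/(-30) = -((-7 + 4 - 2) + 105)/30 = -(-5 + 105)/30 = -1/30*100 = -10/3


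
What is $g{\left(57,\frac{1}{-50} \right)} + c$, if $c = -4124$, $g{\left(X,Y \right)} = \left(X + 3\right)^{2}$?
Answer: $-524$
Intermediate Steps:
$g{\left(X,Y \right)} = \left(3 + X\right)^{2}$
$g{\left(57,\frac{1}{-50} \right)} + c = \left(3 + 57\right)^{2} - 4124 = 60^{2} - 4124 = 3600 - 4124 = -524$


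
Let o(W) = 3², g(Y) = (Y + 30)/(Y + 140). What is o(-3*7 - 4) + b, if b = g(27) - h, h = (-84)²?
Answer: -1176792/167 ≈ -7046.7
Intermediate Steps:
g(Y) = (30 + Y)/(140 + Y)
h = 7056
o(W) = 9
b = -1178295/167 (b = (30 + 27)/(140 + 27) - 1*7056 = 57/167 - 7056 = -1178295/167 ≈ -7055.7)
o(-3*7 - 4) + b = 9 - 1178295/167 = -1176792/167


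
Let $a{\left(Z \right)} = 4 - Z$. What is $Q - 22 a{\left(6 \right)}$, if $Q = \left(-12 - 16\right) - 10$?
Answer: $6$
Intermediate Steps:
$Q = -38$ ($Q = -28 - 10 = -38$)
$Q - 22 a{\left(6 \right)} = -38 - 22 \left(4 - 6\right) = -38 - -44 = -38 + 44 = 6$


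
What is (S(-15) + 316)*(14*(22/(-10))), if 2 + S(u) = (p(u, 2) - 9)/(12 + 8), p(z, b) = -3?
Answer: -241318/25 ≈ -9652.7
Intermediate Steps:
S(u) = -13/5 (S(u) = -2 + (-3 - 9)/(12 + 8) = -2 - 12/20 = -2 - 12*1/20 = -2 - ⅗ = -13/5)
(S(-15) + 316)*(14*(22/(-10))) = (-13/5 + 316)*(14*(22/(-10))) = 1567*(14*(22*(-⅒)))/5 = 1567*(14*(-11/5))/5 = (1567/5)*(-154/5) = -241318/25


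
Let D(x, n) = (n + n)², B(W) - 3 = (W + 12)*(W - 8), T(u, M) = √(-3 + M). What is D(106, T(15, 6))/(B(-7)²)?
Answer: 1/432 ≈ 0.0023148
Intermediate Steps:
B(W) = 3 + (-8 + W)*(12 + W) (B(W) = 3 + (W + 12)*(W - 8) = 3 + (12 + W)*(-8 + W) = 3 + (-8 + W)*(12 + W))
D(x, n) = 4*n² (D(x, n) = (2*n)² = 4*n²)
D(106, T(15, 6))/(B(-7)²) = (4*(√(-3 + 6))²)/((-93 + (-7)² + 4*(-7))²) = (4*(√3)²)/((-93 + 49 - 28)²) = (4*3)/((-72)²) = 12/5184 = 12*(1/5184) = 1/432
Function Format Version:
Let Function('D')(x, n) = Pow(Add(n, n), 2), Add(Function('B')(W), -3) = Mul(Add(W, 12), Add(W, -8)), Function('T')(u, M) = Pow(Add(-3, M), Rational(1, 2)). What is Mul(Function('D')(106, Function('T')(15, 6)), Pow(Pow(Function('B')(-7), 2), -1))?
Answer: Rational(1, 432) ≈ 0.0023148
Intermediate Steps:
Function('B')(W) = Add(3, Mul(Add(-8, W), Add(12, W))) (Function('B')(W) = Add(3, Mul(Add(W, 12), Add(W, -8))) = Add(3, Mul(Add(12, W), Add(-8, W))) = Add(3, Mul(Add(-8, W), Add(12, W))))
Function('D')(x, n) = Mul(4, Pow(n, 2)) (Function('D')(x, n) = Pow(Mul(2, n), 2) = Mul(4, Pow(n, 2)))
Mul(Function('D')(106, Function('T')(15, 6)), Pow(Pow(Function('B')(-7), 2), -1)) = Mul(Mul(4, Pow(Pow(Add(-3, 6), Rational(1, 2)), 2)), Pow(Pow(Add(-93, Pow(-7, 2), Mul(4, -7)), 2), -1)) = Mul(Mul(4, Pow(Pow(3, Rational(1, 2)), 2)), Pow(Pow(Add(-93, 49, -28), 2), -1)) = Mul(Mul(4, 3), Pow(Pow(-72, 2), -1)) = Mul(12, Pow(5184, -1)) = Mul(12, Rational(1, 5184)) = Rational(1, 432)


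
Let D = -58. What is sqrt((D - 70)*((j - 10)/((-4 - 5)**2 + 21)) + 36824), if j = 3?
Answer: 2*sqrt(23950518)/51 ≈ 191.92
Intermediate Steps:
sqrt((D - 70)*((j - 10)/((-4 - 5)**2 + 21)) + 36824) = sqrt((-58 - 70)*((3 - 10)/((-4 - 5)**2 + 21)) + 36824) = sqrt(-(-896)/((-9)**2 + 21) + 36824) = sqrt(-(-896)/(81 + 21) + 36824) = sqrt(-(-896)/102 + 36824) = sqrt(-128*(-7/102) + 36824) = sqrt(448/51 + 36824) = sqrt(1878472/51) = 2*sqrt(23950518)/51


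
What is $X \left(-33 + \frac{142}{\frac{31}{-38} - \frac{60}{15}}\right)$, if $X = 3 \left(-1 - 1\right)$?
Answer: $\frac{22870}{61} \approx 374.92$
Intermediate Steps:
$X = -6$ ($X = 3 \left(-2\right) = -6$)
$X \left(-33 + \frac{142}{\frac{31}{-38} - \frac{60}{15}}\right) = - 6 \left(-33 + \frac{142}{\frac{31}{-38} - \frac{60}{15}}\right) = - 6 \left(-33 + \frac{142}{31 \left(- \frac{1}{38}\right) - 4}\right) = - 6 \left(-33 + \frac{142}{- \frac{31}{38} - 4}\right) = - 6 \left(-33 + \frac{142}{- \frac{183}{38}}\right) = - 6 \left(-33 + 142 \left(- \frac{38}{183}\right)\right) = - 6 \left(-33 - \frac{5396}{183}\right) = \left(-6\right) \left(- \frac{11435}{183}\right) = \frac{22870}{61}$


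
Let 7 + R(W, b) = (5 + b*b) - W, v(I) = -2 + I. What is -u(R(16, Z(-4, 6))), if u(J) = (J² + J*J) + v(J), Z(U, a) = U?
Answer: -4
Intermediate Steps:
R(W, b) = -2 + b² - W (R(W, b) = -7 + ((5 + b*b) - W) = -7 + ((5 + b²) - W) = -7 + (5 + b² - W) = -2 + b² - W)
u(J) = -2 + J + 2*J² (u(J) = (J² + J*J) + (-2 + J) = (J² + J²) + (-2 + J) = 2*J² + (-2 + J) = -2 + J + 2*J²)
-u(R(16, Z(-4, 6))) = -(-2 + (-2 + (-4)² - 1*16) + 2*(-2 + (-4)² - 1*16)²) = -(-2 + (-2 + 16 - 16) + 2*(-2 + 16 - 16)²) = -(-2 - 2 + 2*(-2)²) = -(-2 - 2 + 2*4) = -(-2 - 2 + 8) = -1*4 = -4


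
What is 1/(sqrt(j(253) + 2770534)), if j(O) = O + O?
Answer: sqrt(173190)/692760 ≈ 0.00060073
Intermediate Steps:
j(O) = 2*O
1/(sqrt(j(253) + 2770534)) = 1/(sqrt(2*253 + 2770534)) = 1/(sqrt(506 + 2770534)) = 1/(sqrt(2771040)) = 1/(4*sqrt(173190)) = sqrt(173190)/692760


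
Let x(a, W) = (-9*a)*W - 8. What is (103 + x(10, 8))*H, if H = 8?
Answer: -5000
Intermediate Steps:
x(a, W) = -8 - 9*W*a (x(a, W) = -9*W*a - 8 = -8 - 9*W*a)
(103 + x(10, 8))*H = (103 + (-8 - 9*8*10))*8 = (103 + (-8 - 720))*8 = (103 - 728)*8 = -625*8 = -5000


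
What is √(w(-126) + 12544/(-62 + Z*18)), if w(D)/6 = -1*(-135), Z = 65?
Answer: √63019162/277 ≈ 28.659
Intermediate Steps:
w(D) = 810 (w(D) = 6*(-1*(-135)) = 6*135 = 810)
√(w(-126) + 12544/(-62 + Z*18)) = √(810 + 12544/(-62 + 65*18)) = √(810 + 12544/(-62 + 1170)) = √(810 + 12544/1108) = √(810 + 12544*(1/1108)) = √(810 + 3136/277) = √(227506/277) = √63019162/277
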